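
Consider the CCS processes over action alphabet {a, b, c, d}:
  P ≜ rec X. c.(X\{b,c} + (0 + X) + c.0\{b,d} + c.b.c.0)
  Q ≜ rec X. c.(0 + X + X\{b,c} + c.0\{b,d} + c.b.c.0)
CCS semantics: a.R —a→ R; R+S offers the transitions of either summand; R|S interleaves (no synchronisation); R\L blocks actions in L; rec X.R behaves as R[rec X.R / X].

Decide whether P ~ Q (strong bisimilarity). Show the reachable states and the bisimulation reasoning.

Reachable graph of P (6 states):
  p0 = rec X. c.(X\{b,c} + (0 + X) + c.0\{b,d} + c.b.c.0) | —c→ p1
  p1 = (rec X. c.(X\{b,c} + (0 + X) + c.0\{b,d} + c.b.c.0))\{b,c} + (0 + (rec X. c.(X\{b,c} + (0 + X) + c.0\{b,d} + c.b.c.0))) + c.0\{b,d} + c.b.c.0 | —c→ p1, —c→ p2, —c→ p3
  p2 = 0\{b,d} | deadlocked
  p3 = b.c.0 | —b→ p4
  p4 = c.0 | —c→ p5
  p5 = 0 | deadlocked
Reachable graph of Q (6 states):
  q0 = rec X. c.(0 + X + X\{b,c} + c.0\{b,d} + c.b.c.0) | —c→ q1
  q1 = 0 + (rec X. c.(0 + X + X\{b,c} + c.0\{b,d} + c.b.c.0)) + (rec X. c.(0 + X + X\{b,c} + c.0\{b,d} + c.b.c.0))\{b,c} + c.0\{b,d} + c.b.c.0 | —c→ q1, —c→ q2, —c→ q3
  q2 = 0\{b,d} | deadlocked
  q3 = b.c.0 | —b→ q4
  q4 = c.0 | —c→ q5
  q5 = 0 | deadlocked
Partition-refinement fixed point:
  B0 = {p0, q0}
  B1 = {p1, q1}
  B2 = {p2, p5, q2, q5}
  B3 = {p3, q3}
  B4 = {p4, q4}
p0 ∈ B0, q0 ∈ B0 → same block

YES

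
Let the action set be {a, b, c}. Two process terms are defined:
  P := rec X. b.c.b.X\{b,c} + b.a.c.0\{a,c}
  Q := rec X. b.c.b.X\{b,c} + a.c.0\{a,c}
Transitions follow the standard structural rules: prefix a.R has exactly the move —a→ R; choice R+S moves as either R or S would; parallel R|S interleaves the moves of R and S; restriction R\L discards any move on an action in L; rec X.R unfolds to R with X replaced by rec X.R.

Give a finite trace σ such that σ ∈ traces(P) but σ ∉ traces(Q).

ba

LTS(P): 7 reachable states
  m0 = rec X. b.c.b.X\{b,c} + b.a.c.0\{a,c} → —b→ m1, —b→ m2
  m1 = a.c.0\{a,c} → —a→ m3
  m2 = c.b.(rec X. b.c.b.X\{b,c} + b.a.c.0\{a,c})\{b,c} → —c→ m4
  m3 = c.0\{a,c} → —c→ m5
  m4 = b.(rec X. b.c.b.X\{b,c} + b.a.c.0\{a,c})\{b,c} → —b→ m6
  m5 = 0\{a,c} → (no moves)
  m6 = (rec X. b.c.b.X\{b,c} + b.a.c.0\{a,c})\{b,c} → (no moves)
LTS(Q): 7 reachable states
  n0 = rec X. b.c.b.X\{b,c} + a.c.0\{a,c} → —a→ n1, —b→ n2
  n1 = c.0\{a,c} → —c→ n3
  n2 = c.b.(rec X. b.c.b.X\{b,c} + a.c.0\{a,c})\{b,c} → —c→ n4
  n3 = 0\{a,c} → (no moves)
  n4 = b.(rec X. b.c.b.X\{b,c} + a.c.0\{a,c})\{b,c} → —b→ n5
  n5 = (rec X. b.c.b.X\{b,c} + a.c.0\{a,c})\{b,c} → —a→ n6
  n6 = (c.0\{a,c})\{b,c} → (no moves)
Trace ⟨ba⟩ through P, begin at {m0}:
  [1] b ⇒ {m1, m2}
  [2] a ⇒ {m3}
  ✓ P
Trace ⟨ba⟩ through Q, begin at {n0}:
  [1] b ⇒ {n2}
  [2] a ⇒ no successor for Q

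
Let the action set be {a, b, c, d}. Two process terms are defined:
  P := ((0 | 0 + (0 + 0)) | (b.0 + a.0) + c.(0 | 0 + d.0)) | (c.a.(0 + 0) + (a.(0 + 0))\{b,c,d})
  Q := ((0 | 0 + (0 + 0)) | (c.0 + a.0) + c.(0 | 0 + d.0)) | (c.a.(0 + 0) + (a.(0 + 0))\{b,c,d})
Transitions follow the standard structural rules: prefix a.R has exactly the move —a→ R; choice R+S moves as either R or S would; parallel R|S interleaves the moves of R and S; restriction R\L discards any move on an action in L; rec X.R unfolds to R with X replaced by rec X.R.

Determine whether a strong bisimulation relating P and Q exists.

LTS(P): 16 reachable states
  m0 = ((0 | 0 + (0 + 0)) | (b.0 + a.0) + c.(0 | 0 + d.0)) | (c.a.(0 + 0) + (a.(0 + 0))\{b,c,d}) | ··a··> m1, ··a··> m2, ··b··> m2, ··c··> m3, ··c··> m4
  m1 = ((0 | 0 + (0 + 0)) | (b.0 + a.0) + c.(0 | 0 + d.0)) | (0 + 0)\{b,c,d} | ··a··> m5, ··b··> m5, ··c··> m6
  m2 = (0 | 0 + (0 + 0)) | 0 | (c.a.(0 + 0) + (a.(0 + 0))\{b,c,d}) | ··a··> m5, ··c··> m7
  m3 = ((0 | 0 + (0 + 0)) | (b.0 + a.0) + c.(0 | 0 + d.0)) | a.(0 + 0) | ··a··> m7, ··a··> m8, ··b··> m7, ··c··> m9
  m4 = (0 | 0 + d.0) | (c.a.(0 + 0) + (a.(0 + 0))\{b,c,d}) | ··a··> m6, ··c··> m9, ··d··> m10
  m5 = (0 | 0 + (0 + 0)) | 0 | (0 + 0)\{b,c,d} | ∅
  m6 = (0 | 0 + d.0) | (0 + 0)\{b,c,d} | ··d··> m11
  m7 = (0 | 0 + (0 + 0)) | 0 | a.(0 + 0) | ··a··> m12
  m8 = ((0 | 0 + (0 + 0)) | (b.0 + a.0) + c.(0 | 0 + d.0)) | (0 + 0) | ··a··> m12, ··b··> m12, ··c··> m13
  m9 = (0 | 0 + d.0) | a.(0 + 0) | ··a··> m13, ··d··> m14
  m10 = 0 | (c.a.(0 + 0) + (a.(0 + 0))\{b,c,d}) | ··a··> m11, ··c··> m14
  m11 = 0 | (0 + 0)\{b,c,d} | ∅
  m12 = (0 | 0 + (0 + 0)) | 0 | (0 + 0) | ∅
  m13 = (0 | 0 + d.0) | (0 + 0) | ··d··> m15
  m14 = 0 | a.(0 + 0) | ··a··> m15
  m15 = 0 | (0 + 0) | ∅
LTS(Q): 16 reachable states
  n0 = ((0 | 0 + (0 + 0)) | (c.0 + a.0) + c.(0 | 0 + d.0)) | (c.a.(0 + 0) + (a.(0 + 0))\{b,c,d}) | ··a··> n1, ··a··> n2, ··c··> n2, ··c··> n3, ··c··> n4
  n1 = ((0 | 0 + (0 + 0)) | (c.0 + a.0) + c.(0 | 0 + d.0)) | (0 + 0)\{b,c,d} | ··a··> n5, ··c··> n5, ··c··> n6
  n2 = (0 | 0 + (0 + 0)) | 0 | (c.a.(0 + 0) + (a.(0 + 0))\{b,c,d}) | ··a··> n5, ··c··> n7
  n3 = ((0 | 0 + (0 + 0)) | (c.0 + a.0) + c.(0 | 0 + d.0)) | a.(0 + 0) | ··a··> n7, ··a··> n8, ··c··> n7, ··c··> n9
  n4 = (0 | 0 + d.0) | (c.a.(0 + 0) + (a.(0 + 0))\{b,c,d}) | ··a··> n6, ··c··> n9, ··d··> n10
  n5 = (0 | 0 + (0 + 0)) | 0 | (0 + 0)\{b,c,d} | ∅
  n6 = (0 | 0 + d.0) | (0 + 0)\{b,c,d} | ··d··> n11
  n7 = (0 | 0 + (0 + 0)) | 0 | a.(0 + 0) | ··a··> n12
  n8 = ((0 | 0 + (0 + 0)) | (c.0 + a.0) + c.(0 | 0 + d.0)) | (0 + 0) | ··a··> n12, ··c··> n12, ··c··> n13
  n9 = (0 | 0 + d.0) | a.(0 + 0) | ··a··> n13, ··d··> n14
  n10 = 0 | (c.a.(0 + 0) + (a.(0 + 0))\{b,c,d}) | ··a··> n11, ··c··> n14
  n11 = 0 | (0 + 0)\{b,c,d} | ∅
  n12 = (0 | 0 + (0 + 0)) | 0 | (0 + 0) | ∅
  n13 = (0 | 0 + d.0) | (0 + 0) | ··d··> n15
  n14 = 0 | a.(0 + 0) | ··a··> n15
  n15 = 0 | (0 + 0) | ∅
Partition-refinement fixed point:
  B0 = {m0}
  B1 = {m3}
  B2 = {m9, n9}
  B3 = {m13, m6, n13, n6}
  B4 = {m11, m12, m15, m5, n11, n12, n15, n5}
  B5 = {m14, m7, n14, n7}
  B6 = {m1, m8}
  B7 = {m10, m2, n10, n2}
  B8 = {m4, n4}
  B9 = {n0}
  B10 = {n3}
  B11 = {n1, n8}
m0 ∈ B0, n0 ∈ B9 → different blocks

not bisimilar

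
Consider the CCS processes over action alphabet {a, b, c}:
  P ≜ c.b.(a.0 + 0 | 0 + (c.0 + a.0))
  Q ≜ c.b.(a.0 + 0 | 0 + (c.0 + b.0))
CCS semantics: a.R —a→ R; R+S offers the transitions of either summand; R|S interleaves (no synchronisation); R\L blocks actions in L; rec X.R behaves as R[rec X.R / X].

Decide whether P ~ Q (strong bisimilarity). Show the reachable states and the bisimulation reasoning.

not bisimilar

LTS(P): 4 reachable states
  m0 = c.b.(a.0 + 0 | 0 + (c.0 + a.0)) | —c→ m1
  m1 = b.(a.0 + 0 | 0 + (c.0 + a.0)) | —b→ m2
  m2 = a.0 + 0 | 0 + (c.0 + a.0) | —a→ m3, —c→ m3
  m3 = 0 | (no moves)
LTS(Q): 4 reachable states
  n0 = c.b.(a.0 + 0 | 0 + (c.0 + b.0)) | —c→ n1
  n1 = b.(a.0 + 0 | 0 + (c.0 + b.0)) | —b→ n2
  n2 = a.0 + 0 | 0 + (c.0 + b.0) | —a→ n3, —b→ n3, —c→ n3
  n3 = 0 | (no moves)
Bisimilarity quotient blocks:
  B0 = {m0}
  B1 = {m1}
  B2 = {m2}
  B3 = {m3, n3}
  B4 = {n0}
  B5 = {n1}
  B6 = {n2}
m0 ∈ B0, n0 ∈ B4 → different blocks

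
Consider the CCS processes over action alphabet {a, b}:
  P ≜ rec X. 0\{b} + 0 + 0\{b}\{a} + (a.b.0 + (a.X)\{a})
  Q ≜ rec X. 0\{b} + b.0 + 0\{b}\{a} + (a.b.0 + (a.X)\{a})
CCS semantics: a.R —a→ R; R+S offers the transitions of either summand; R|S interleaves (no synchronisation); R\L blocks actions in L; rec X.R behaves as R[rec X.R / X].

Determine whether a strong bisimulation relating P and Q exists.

P's transition system — 3 states:
  m0 = rec X. 0\{b} + 0 + 0\{b}\{a} + (a.b.0 + (a.X)\{a}) has moves =a=> m1
  m1 = b.0 has moves =b=> m2
  m2 = 0 has moves (no moves)
Q's transition system — 3 states:
  n0 = rec X. 0\{b} + b.0 + 0\{b}\{a} + (a.b.0 + (a.X)\{a}) has moves =a=> n1, =b=> n2
  n1 = b.0 has moves =b=> n2
  n2 = 0 has moves (no moves)
Coarsest stable partition (strong bisimilarity classes):
  B0 = {m0}
  B1 = {m1, n1}
  B2 = {m2, n2}
  B3 = {n0}
m0 ∈ B0, n0 ∈ B3 → different blocks

NO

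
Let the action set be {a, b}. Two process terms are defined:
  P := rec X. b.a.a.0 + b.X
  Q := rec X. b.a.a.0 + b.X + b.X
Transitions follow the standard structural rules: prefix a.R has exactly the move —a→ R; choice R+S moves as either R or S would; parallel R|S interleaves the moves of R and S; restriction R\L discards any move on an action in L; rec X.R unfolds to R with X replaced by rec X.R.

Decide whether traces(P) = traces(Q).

P's transition system — 4 states:
  m0 = rec X. b.a.a.0 + b.X ⊢ -b-> m0, -b-> m1
  m1 = a.a.0 ⊢ -a-> m2
  m2 = a.0 ⊢ -a-> m3
  m3 = 0 ⊢ stopped
Q's transition system — 4 states:
  n0 = rec X. b.a.a.0 + b.X + b.X ⊢ -b-> n0, -b-> n1
  n1 = a.a.0 ⊢ -a-> n2
  n2 = a.0 ⊢ -a-> n3
  n3 = 0 ⊢ stopped
Coarsest stable partition (strong bisimilarity classes):
  B0 = {m0, n0}
  B1 = {m1, n1}
  B2 = {m2, n2}
  B3 = {m3, n3}
m0 ∈ B0, n0 ∈ B0 → same block
Bisimilar ⇒ trace-equivalent.

YES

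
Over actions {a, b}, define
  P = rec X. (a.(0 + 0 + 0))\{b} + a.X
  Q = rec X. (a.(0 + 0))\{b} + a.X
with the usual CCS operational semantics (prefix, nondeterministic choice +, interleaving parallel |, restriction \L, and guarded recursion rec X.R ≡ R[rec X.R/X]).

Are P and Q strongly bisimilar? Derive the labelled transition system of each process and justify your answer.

LTS(P): 2 reachable states
  p0 = rec X. (a.(0 + 0 + 0))\{b} + a.X ⊢ —a→ p0, —a→ p1
  p1 = (0 + 0 + 0)\{b} ⊢ ∅
LTS(Q): 2 reachable states
  q0 = rec X. (a.(0 + 0))\{b} + a.X ⊢ —a→ q0, —a→ q1
  q1 = (0 + 0)\{b} ⊢ ∅
Bisimilarity quotient blocks:
  B0 = {p0, q0}
  B1 = {p1, q1}
p0 ∈ B0, q0 ∈ B0 → same block

P ~ Q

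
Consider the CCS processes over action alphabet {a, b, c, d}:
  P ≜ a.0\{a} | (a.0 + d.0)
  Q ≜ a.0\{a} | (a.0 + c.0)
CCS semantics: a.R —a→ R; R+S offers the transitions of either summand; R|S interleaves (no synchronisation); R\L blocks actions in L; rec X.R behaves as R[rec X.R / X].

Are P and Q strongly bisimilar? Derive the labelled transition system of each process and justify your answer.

NO

Reachable graph of P (4 states):
  u0 = a.0\{a} | (a.0 + d.0) :: =a=> u1, =a=> u2, =d=> u2
  u1 = 0\{a} | (a.0 + d.0) :: =a=> u3, =d=> u3
  u2 = a.0\{a} | 0 :: =a=> u3
  u3 = 0\{a} | 0 :: ∅
Reachable graph of Q (4 states):
  v0 = a.0\{a} | (a.0 + c.0) :: =a=> v1, =a=> v2, =c=> v2
  v1 = 0\{a} | (a.0 + c.0) :: =a=> v3, =c=> v3
  v2 = a.0\{a} | 0 :: =a=> v3
  v3 = 0\{a} | 0 :: ∅
Partition-refinement fixed point:
  B0 = {u0}
  B1 = {u2, v2}
  B2 = {u3, v3}
  B3 = {u1}
  B4 = {v0}
  B5 = {v1}
u0 ∈ B0, v0 ∈ B4 → different blocks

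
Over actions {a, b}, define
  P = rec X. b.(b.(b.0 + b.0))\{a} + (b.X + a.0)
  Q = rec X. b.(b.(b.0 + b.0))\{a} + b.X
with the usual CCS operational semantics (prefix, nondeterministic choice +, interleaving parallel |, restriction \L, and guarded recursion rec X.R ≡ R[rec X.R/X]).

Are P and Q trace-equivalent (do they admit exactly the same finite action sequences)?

traces(P) ≠ traces(Q) — witness ⟨a⟩

Reachable graph of P (5 states):
  s0 = rec X. b.(b.(b.0 + b.0))\{a} + (b.X + a.0) → =a=> s1, =b=> s0, =b=> s2
  s1 = 0 → (no moves)
  s2 = (b.(b.0 + b.0))\{a} → =b=> s3
  s3 = (b.0 + b.0)\{a} → =b=> s4
  s4 = 0\{a} → (no moves)
Reachable graph of Q (4 states):
  t0 = rec X. b.(b.(b.0 + b.0))\{a} + b.X → =b=> t0, =b=> t1
  t1 = (b.(b.0 + b.0))\{a} → =b=> t2
  t2 = (b.0 + b.0)\{a} → =b=> t3
  t3 = 0\{a} → (no moves)
Run σ = ⟨a⟩ on P: start {s0}
  [1] a ⇒ {s1}
  — P admits the full trace.
Run σ = ⟨a⟩ on Q: start {t0}
  [1] a ⇒ ∅ (Q stuck)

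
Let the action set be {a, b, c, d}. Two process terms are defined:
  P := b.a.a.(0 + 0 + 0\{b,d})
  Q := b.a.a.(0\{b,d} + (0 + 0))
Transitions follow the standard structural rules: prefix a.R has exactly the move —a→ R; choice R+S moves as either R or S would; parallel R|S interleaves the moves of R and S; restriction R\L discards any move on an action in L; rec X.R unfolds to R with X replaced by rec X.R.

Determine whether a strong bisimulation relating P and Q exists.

Reachable graph of P (4 states):
  p0 = b.a.a.(0 + 0 + 0\{b,d}) → —b→ p1
  p1 = a.a.(0 + 0 + 0\{b,d}) → —a→ p2
  p2 = a.(0 + 0 + 0\{b,d}) → —a→ p3
  p3 = 0 + 0 + 0\{b,d} → ∅
Reachable graph of Q (4 states):
  q0 = b.a.a.(0\{b,d} + (0 + 0)) → —b→ q1
  q1 = a.a.(0\{b,d} + (0 + 0)) → —a→ q2
  q2 = a.(0\{b,d} + (0 + 0)) → —a→ q3
  q3 = 0\{b,d} + (0 + 0) → ∅
Bisimilarity quotient blocks:
  B0 = {p0, q0}
  B1 = {p1, q1}
  B2 = {p2, q2}
  B3 = {p3, q3}
p0 ∈ B0, q0 ∈ B0 → same block

YES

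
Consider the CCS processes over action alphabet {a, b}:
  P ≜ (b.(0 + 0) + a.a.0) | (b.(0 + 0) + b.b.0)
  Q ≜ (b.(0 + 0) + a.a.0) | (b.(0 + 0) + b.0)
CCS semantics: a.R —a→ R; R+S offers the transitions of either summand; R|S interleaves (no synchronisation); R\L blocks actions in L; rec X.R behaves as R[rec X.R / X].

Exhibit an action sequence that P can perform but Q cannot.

abb

P's transition system — 16 states:
  u0 = (b.(0 + 0) + a.a.0) | (b.(0 + 0) + b.b.0) has moves --a--▸ u1, --b--▸ u2, --b--▸ u3, --b--▸ u4
  u1 = a.0 | (b.(0 + 0) + b.b.0) has moves --a--▸ u5, --b--▸ u6, --b--▸ u7
  u2 = (0 + 0) | (b.(0 + 0) + b.b.0) has moves --b--▸ u8, --b--▸ u9
  u3 = (b.(0 + 0) + a.a.0) | (0 + 0) has moves --a--▸ u6, --b--▸ u8
  u4 = (b.(0 + 0) + a.a.0) | b.0 has moves --a--▸ u7, --b--▸ u10, --b--▸ u9
  u5 = 0 | (b.(0 + 0) + b.b.0) has moves --b--▸ u11, --b--▸ u12
  u6 = a.0 | (0 + 0) has moves --a--▸ u11
  u7 = a.0 | b.0 has moves --a--▸ u12, --b--▸ u13
  u8 = (0 + 0) | (0 + 0) has moves ∅
  u9 = (0 + 0) | b.0 has moves --b--▸ u14
  u10 = (b.(0 + 0) + a.a.0) | 0 has moves --a--▸ u13, --b--▸ u14
  u11 = 0 | (0 + 0) has moves ∅
  u12 = 0 | b.0 has moves --b--▸ u15
  u13 = a.0 | 0 has moves --a--▸ u15
  u14 = (0 + 0) | 0 has moves ∅
  u15 = 0 | 0 has moves ∅
Q's transition system — 12 states:
  v0 = (b.(0 + 0) + a.a.0) | (b.(0 + 0) + b.0) has moves --a--▸ v1, --b--▸ v2, --b--▸ v3, --b--▸ v4
  v1 = a.0 | (b.(0 + 0) + b.0) has moves --a--▸ v5, --b--▸ v6, --b--▸ v7
  v2 = (0 + 0) | (b.(0 + 0) + b.0) has moves --b--▸ v8, --b--▸ v9
  v3 = (b.(0 + 0) + a.a.0) | (0 + 0) has moves --a--▸ v6, --b--▸ v8
  v4 = (b.(0 + 0) + a.a.0) | 0 has moves --a--▸ v7, --b--▸ v9
  v5 = 0 | (b.(0 + 0) + b.0) has moves --b--▸ v10, --b--▸ v11
  v6 = a.0 | (0 + 0) has moves --a--▸ v10
  v7 = a.0 | 0 has moves --a--▸ v11
  v8 = (0 + 0) | (0 + 0) has moves ∅
  v9 = (0 + 0) | 0 has moves ∅
  v10 = 0 | (0 + 0) has moves ∅
  v11 = 0 | 0 has moves ∅
Trace ⟨abb⟩ through P, begin at {u0}:
  [1] a ⇒ {u1}
  [2] b ⇒ {u6, u7}
  [3] b ⇒ {u13}
  — P admits the full trace.
Trace ⟨abb⟩ through Q, begin at {v0}:
  [1] a ⇒ {v1}
  [2] b ⇒ {v6, v7}
  [3] b ⇒ no successor for Q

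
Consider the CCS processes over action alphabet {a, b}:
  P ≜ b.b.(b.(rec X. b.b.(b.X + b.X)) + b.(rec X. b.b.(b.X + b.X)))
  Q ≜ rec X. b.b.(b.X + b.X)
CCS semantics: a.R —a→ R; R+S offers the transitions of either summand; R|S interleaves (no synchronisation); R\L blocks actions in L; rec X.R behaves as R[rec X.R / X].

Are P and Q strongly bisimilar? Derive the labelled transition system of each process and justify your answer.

P's transition system — 4 states:
  s0 = b.b.(b.(rec X. b.b.(b.X + b.X)) + b.(rec X. b.b.(b.X + b.X))) :: --b--▸ s1
  s1 = b.(b.(rec X. b.b.(b.X + b.X)) + b.(rec X. b.b.(b.X + b.X))) :: --b--▸ s2
  s2 = b.(rec X. b.b.(b.X + b.X)) + b.(rec X. b.b.(b.X + b.X)) :: --b--▸ s3
  s3 = rec X. b.b.(b.X + b.X) :: --b--▸ s1
Q's transition system — 3 states:
  t0 = rec X. b.b.(b.X + b.X) :: --b--▸ t1
  t1 = b.(b.(rec X. b.b.(b.X + b.X)) + b.(rec X. b.b.(b.X + b.X))) :: --b--▸ t2
  t2 = b.(rec X. b.b.(b.X + b.X)) + b.(rec X. b.b.(b.X + b.X)) :: --b--▸ t0
Partition-refinement fixed point:
  B0 = {s0, s1, s2, s3, t0, t1, t2}
s0 ∈ B0, t0 ∈ B0 → same block

YES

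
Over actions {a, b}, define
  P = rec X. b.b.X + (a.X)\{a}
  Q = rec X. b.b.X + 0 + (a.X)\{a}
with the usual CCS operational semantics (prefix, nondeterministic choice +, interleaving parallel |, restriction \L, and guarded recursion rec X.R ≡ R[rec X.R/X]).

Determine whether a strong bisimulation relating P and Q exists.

P's transition system — 2 states:
  s0 = rec X. b.b.X + (a.X)\{a} :: —b→ s1
  s1 = b.(rec X. b.b.X + (a.X)\{a}) :: —b→ s0
Q's transition system — 2 states:
  t0 = rec X. b.b.X + 0 + (a.X)\{a} :: —b→ t1
  t1 = b.(rec X. b.b.X + 0 + (a.X)\{a}) :: —b→ t0
Coarsest stable partition (strong bisimilarity classes):
  B0 = {s0, s1, t0, t1}
s0 ∈ B0, t0 ∈ B0 → same block

P ~ Q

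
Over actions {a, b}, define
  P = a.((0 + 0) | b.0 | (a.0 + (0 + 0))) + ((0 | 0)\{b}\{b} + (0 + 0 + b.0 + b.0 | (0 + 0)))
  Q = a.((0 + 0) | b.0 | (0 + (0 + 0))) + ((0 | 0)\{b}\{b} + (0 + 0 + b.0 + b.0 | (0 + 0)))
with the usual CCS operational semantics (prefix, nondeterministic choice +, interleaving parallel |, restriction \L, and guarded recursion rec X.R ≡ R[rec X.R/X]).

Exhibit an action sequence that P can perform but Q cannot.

aa

P's transition system — 7 states:
  p0 = a.((0 + 0) | b.0 | (a.0 + (0 + 0))) + ((0 | 0)\{b}\{b} + (0 + 0 + b.0 + b.0 | (0 + 0))) has moves --a--▸ p1, --b--▸ p2, --b--▸ p3
  p1 = (0 + 0) | b.0 | (a.0 + (0 + 0)) has moves --a--▸ p4, --b--▸ p5
  p2 = 0 has moves ∅
  p3 = 0 | (0 + 0) has moves ∅
  p4 = (0 + 0) | b.0 | 0 has moves --b--▸ p6
  p5 = (0 + 0) | 0 | (a.0 + (0 + 0)) has moves --a--▸ p6
  p6 = (0 + 0) | 0 | 0 has moves ∅
Q's transition system — 5 states:
  q0 = a.((0 + 0) | b.0 | (0 + (0 + 0))) + ((0 | 0)\{b}\{b} + (0 + 0 + b.0 + b.0 | (0 + 0))) has moves --a--▸ q1, --b--▸ q2, --b--▸ q3
  q1 = (0 + 0) | b.0 | (0 + (0 + 0)) has moves --b--▸ q4
  q2 = 0 has moves ∅
  q3 = 0 | (0 + 0) has moves ∅
  q4 = (0 + 0) | 0 | (0 + (0 + 0)) has moves ∅
Trace ⟨aa⟩ through P, begin at {p0}:
  step 1 (a): {p1}
  step 2 (a): {p4}
  P completes σ.
Trace ⟨aa⟩ through Q, begin at {q0}:
  step 1 (a): {q1}
  step 2 (a): no successor for Q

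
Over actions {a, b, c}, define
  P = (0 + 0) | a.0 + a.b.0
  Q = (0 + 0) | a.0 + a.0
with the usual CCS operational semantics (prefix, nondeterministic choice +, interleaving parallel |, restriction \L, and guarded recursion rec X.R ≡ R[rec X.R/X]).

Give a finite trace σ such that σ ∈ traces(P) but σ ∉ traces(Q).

Reachable graph of P (4 states):
  u0 = (0 + 0) | a.0 + a.b.0 | =a=> u1, =a=> u2
  u1 = (0 + 0) | 0 | (no moves)
  u2 = b.0 | =b=> u3
  u3 = 0 | (no moves)
Reachable graph of Q (3 states):
  v0 = (0 + 0) | a.0 + a.0 | =a=> v1, =a=> v2
  v1 = (0 + 0) | 0 | (no moves)
  v2 = 0 | (no moves)
Trace ⟨ab⟩ through P, begin at {u0}:
  step 1 (a): {u1, u2}
  step 2 (b): {u3}
  — P admits the full trace.
Trace ⟨ab⟩ through Q, begin at {v0}:
  step 1 (a): {v1, v2}
  step 2 (b): ∅ (Q stuck)

ab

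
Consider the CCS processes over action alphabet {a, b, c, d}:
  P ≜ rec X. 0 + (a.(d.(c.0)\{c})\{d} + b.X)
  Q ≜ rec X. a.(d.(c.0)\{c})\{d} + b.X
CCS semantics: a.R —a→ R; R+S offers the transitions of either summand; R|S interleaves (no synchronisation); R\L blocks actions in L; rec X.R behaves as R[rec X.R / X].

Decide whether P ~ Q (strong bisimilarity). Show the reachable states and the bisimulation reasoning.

Reachable graph of P (2 states):
  p0 = rec X. 0 + (a.(d.(c.0)\{c})\{d} + b.X) → --a--▸ p1, --b--▸ p0
  p1 = (d.(c.0)\{c})\{d} → (no moves)
Reachable graph of Q (2 states):
  q0 = rec X. a.(d.(c.0)\{c})\{d} + b.X → --a--▸ q1, --b--▸ q0
  q1 = (d.(c.0)\{c})\{d} → (no moves)
Partition-refinement fixed point:
  B0 = {p0, q0}
  B1 = {p1, q1}
p0 ∈ B0, q0 ∈ B0 → same block

bisimilar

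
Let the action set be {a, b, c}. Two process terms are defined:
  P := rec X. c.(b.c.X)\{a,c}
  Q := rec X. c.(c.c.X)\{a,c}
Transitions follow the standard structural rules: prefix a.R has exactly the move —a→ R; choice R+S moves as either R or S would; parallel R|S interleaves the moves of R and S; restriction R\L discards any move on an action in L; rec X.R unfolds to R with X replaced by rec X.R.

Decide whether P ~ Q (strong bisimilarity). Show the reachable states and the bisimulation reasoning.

P's transition system — 3 states:
  m0 = rec X. c.(b.c.X)\{a,c} → —c→ m1
  m1 = (b.c.(rec X. c.(b.c.X)\{a,c}))\{a,c} → —b→ m2
  m2 = (c.(rec X. c.(b.c.X)\{a,c}))\{a,c} → ∅
Q's transition system — 2 states:
  n0 = rec X. c.(c.c.X)\{a,c} → —c→ n1
  n1 = (c.c.(rec X. c.(c.c.X)\{a,c}))\{a,c} → ∅
Partition-refinement fixed point:
  B0 = {m0}
  B1 = {m1}
  B2 = {m2, n1}
  B3 = {n0}
m0 ∈ B0, n0 ∈ B3 → different blocks

P ≁ Q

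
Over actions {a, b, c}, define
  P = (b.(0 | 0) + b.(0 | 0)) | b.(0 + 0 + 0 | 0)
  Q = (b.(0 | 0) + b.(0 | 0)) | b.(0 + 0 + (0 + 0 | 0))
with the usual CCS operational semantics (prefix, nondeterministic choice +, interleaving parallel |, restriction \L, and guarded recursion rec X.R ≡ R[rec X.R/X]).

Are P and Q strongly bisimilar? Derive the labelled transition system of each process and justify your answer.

P's transition system — 4 states:
  m0 = (b.(0 | 0) + b.(0 | 0)) | b.(0 + 0 + 0 | 0) ⊢ -b-> m1, -b-> m2
  m1 = (b.(0 | 0) + b.(0 | 0)) | (0 + 0 + 0 | 0) ⊢ -b-> m3
  m2 = 0 | 0 | b.(0 + 0 + 0 | 0) ⊢ -b-> m3
  m3 = 0 | 0 | (0 + 0 + 0 | 0) ⊢ ∅
Q's transition system — 4 states:
  n0 = (b.(0 | 0) + b.(0 | 0)) | b.(0 + 0 + (0 + 0 | 0)) ⊢ -b-> n1, -b-> n2
  n1 = (b.(0 | 0) + b.(0 | 0)) | (0 + 0 + (0 + 0 | 0)) ⊢ -b-> n3
  n2 = 0 | 0 | b.(0 + 0 + (0 + 0 | 0)) ⊢ -b-> n3
  n3 = 0 | 0 | (0 + 0 + (0 + 0 | 0)) ⊢ ∅
Bisimilarity quotient blocks:
  B0 = {m0, n0}
  B1 = {m1, m2, n1, n2}
  B2 = {m3, n3}
m0 ∈ B0, n0 ∈ B0 → same block

P ~ Q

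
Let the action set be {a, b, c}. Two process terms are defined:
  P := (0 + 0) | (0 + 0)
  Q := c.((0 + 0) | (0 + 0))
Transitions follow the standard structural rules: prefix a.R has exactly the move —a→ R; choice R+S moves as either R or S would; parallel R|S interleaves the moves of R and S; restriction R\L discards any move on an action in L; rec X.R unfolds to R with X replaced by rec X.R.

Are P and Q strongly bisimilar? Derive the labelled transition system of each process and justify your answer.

NO

LTS(P): 1 reachable states
  s0 = (0 + 0) | (0 + 0) ⊢ deadlocked
LTS(Q): 2 reachable states
  t0 = c.((0 + 0) | (0 + 0)) ⊢ -c-> t1
  t1 = (0 + 0) | (0 + 0) ⊢ deadlocked
Bisimilarity quotient blocks:
  B0 = {s0, t1}
  B1 = {t0}
s0 ∈ B0, t0 ∈ B1 → different blocks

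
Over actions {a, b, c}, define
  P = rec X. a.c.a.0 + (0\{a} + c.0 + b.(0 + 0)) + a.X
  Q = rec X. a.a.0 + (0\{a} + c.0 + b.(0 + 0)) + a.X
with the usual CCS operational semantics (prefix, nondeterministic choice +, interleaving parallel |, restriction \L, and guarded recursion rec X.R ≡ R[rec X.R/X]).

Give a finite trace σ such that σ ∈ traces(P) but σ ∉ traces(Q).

aca

LTS(P): 5 reachable states
  u0 = rec X. a.c.a.0 + (0\{a} + c.0 + b.(0 + 0)) + a.X :: -a-> u0, -a-> u1, -b-> u2, -c-> u3
  u1 = c.a.0 :: -c-> u4
  u2 = 0 + 0 :: deadlocked
  u3 = 0 :: deadlocked
  u4 = a.0 :: -a-> u3
LTS(Q): 4 reachable states
  v0 = rec X. a.a.0 + (0\{a} + c.0 + b.(0 + 0)) + a.X :: -a-> v0, -a-> v1, -b-> v2, -c-> v3
  v1 = a.0 :: -a-> v3
  v2 = 0 + 0 :: deadlocked
  v3 = 0 :: deadlocked
Run σ = ⟨aca⟩ on P: start {u0}
  after a @ step 1: {u0, u1}
  after c @ step 2: {u3, u4}
  after a @ step 3: {u3}
  — P admits the full trace.
Run σ = ⟨aca⟩ on Q: start {v0}
  after a @ step 1: {v0, v1}
  after c @ step 2: {v3}
  after a @ step 3: ∅ (Q stuck)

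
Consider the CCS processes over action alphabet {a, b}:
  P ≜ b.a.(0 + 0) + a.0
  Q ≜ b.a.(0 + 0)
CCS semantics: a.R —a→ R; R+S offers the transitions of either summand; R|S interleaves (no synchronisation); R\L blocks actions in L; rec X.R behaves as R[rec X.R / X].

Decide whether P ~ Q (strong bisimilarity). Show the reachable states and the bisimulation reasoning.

not bisimilar

P's transition system — 4 states:
  s0 = b.a.(0 + 0) + a.0 has moves ··a··> s1, ··b··> s2
  s1 = 0 has moves stopped
  s2 = a.(0 + 0) has moves ··a··> s3
  s3 = 0 + 0 has moves stopped
Q's transition system — 3 states:
  t0 = b.a.(0 + 0) has moves ··b··> t1
  t1 = a.(0 + 0) has moves ··a··> t2
  t2 = 0 + 0 has moves stopped
Partition-refinement fixed point:
  B0 = {s0}
  B1 = {s1, s3, t2}
  B2 = {s2, t1}
  B3 = {t0}
s0 ∈ B0, t0 ∈ B3 → different blocks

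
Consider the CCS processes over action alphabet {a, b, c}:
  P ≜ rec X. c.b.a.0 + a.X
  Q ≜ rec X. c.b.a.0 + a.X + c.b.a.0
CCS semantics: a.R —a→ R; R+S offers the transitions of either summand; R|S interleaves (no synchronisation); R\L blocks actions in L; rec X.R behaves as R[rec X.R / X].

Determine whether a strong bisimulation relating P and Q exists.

P's transition system — 4 states:
  p0 = rec X. c.b.a.0 + a.X has moves -a-> p0, -c-> p1
  p1 = b.a.0 has moves -b-> p2
  p2 = a.0 has moves -a-> p3
  p3 = 0 has moves deadlocked
Q's transition system — 4 states:
  q0 = rec X. c.b.a.0 + a.X + c.b.a.0 has moves -a-> q0, -c-> q1
  q1 = b.a.0 has moves -b-> q2
  q2 = a.0 has moves -a-> q3
  q3 = 0 has moves deadlocked
Coarsest stable partition (strong bisimilarity classes):
  B0 = {p0, q0}
  B1 = {p1, q1}
  B2 = {p2, q2}
  B3 = {p3, q3}
p0 ∈ B0, q0 ∈ B0 → same block

P ~ Q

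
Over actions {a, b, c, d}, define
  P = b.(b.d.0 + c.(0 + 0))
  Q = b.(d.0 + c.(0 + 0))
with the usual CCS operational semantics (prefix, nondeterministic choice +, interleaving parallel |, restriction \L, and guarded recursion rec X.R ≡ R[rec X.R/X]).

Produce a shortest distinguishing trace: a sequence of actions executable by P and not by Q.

Reachable graph of P (5 states):
  m0 = b.(b.d.0 + c.(0 + 0)) :: -b-> m1
  m1 = b.d.0 + c.(0 + 0) :: -b-> m2, -c-> m3
  m2 = d.0 :: -d-> m4
  m3 = 0 + 0 :: stopped
  m4 = 0 :: stopped
Reachable graph of Q (4 states):
  n0 = b.(d.0 + c.(0 + 0)) :: -b-> n1
  n1 = d.0 + c.(0 + 0) :: -c-> n2, -d-> n3
  n2 = 0 + 0 :: stopped
  n3 = 0 :: stopped
Executing bb from P (initial set {m0}):
  step 1 (b): {m1}
  step 2 (b): {m2}
  P completes σ.
Executing bb from Q (initial set {n0}):
  step 1 (b): {n1}
  step 2 (b): ∅ (Q stuck)

bb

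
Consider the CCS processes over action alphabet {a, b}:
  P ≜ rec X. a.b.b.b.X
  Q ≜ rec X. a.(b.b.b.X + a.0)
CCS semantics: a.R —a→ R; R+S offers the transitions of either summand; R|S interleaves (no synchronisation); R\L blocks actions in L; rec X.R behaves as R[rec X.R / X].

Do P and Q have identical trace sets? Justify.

Reachable graph of P (4 states):
  m0 = rec X. a.b.b.b.X ⊢ =a=> m1
  m1 = b.b.b.(rec X. a.b.b.b.X) ⊢ =b=> m2
  m2 = b.b.(rec X. a.b.b.b.X) ⊢ =b=> m3
  m3 = b.(rec X. a.b.b.b.X) ⊢ =b=> m0
Reachable graph of Q (5 states):
  n0 = rec X. a.(b.b.b.X + a.0) ⊢ =a=> n1
  n1 = b.b.b.(rec X. a.(b.b.b.X + a.0)) + a.0 ⊢ =a=> n2, =b=> n3
  n2 = 0 ⊢ deadlocked
  n3 = b.b.(rec X. a.(b.b.b.X + a.0)) ⊢ =b=> n4
  n4 = b.(rec X. a.(b.b.b.X + a.0)) ⊢ =b=> n0
Trace ⟨aa⟩ through Q, begin at {n0}:
  step 1 (a): {n1}
  step 2 (a): {n2}
  — Q admits the full trace.
Trace ⟨aa⟩ through P, begin at {m0}:
  step 1 (a): {m1}
  step 2 (a): no successor for P

trace-distinct — witness ⟨aa⟩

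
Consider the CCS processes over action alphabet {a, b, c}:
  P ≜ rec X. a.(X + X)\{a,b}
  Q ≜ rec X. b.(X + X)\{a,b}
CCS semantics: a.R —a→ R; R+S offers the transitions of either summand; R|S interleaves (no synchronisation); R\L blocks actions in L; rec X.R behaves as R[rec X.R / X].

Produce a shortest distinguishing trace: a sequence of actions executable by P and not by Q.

Reachable graph of P (2 states):
  s0 = rec X. a.(X + X)\{a,b} has moves -a-> s1
  s1 = ((rec X. a.(X + X)\{a,b}) + (rec X. a.(X + X)\{a,b}))\{a,b} has moves ∅
Reachable graph of Q (2 states):
  t0 = rec X. b.(X + X)\{a,b} has moves -b-> t1
  t1 = ((rec X. b.(X + X)\{a,b}) + (rec X. b.(X + X)\{a,b}))\{a,b} has moves ∅
Executing a from P (initial set {s0}):
  [1] a ⇒ {s1}
  — P admits the full trace.
Executing a from Q (initial set {t0}):
  [1] a ⇒ no successor for Q

a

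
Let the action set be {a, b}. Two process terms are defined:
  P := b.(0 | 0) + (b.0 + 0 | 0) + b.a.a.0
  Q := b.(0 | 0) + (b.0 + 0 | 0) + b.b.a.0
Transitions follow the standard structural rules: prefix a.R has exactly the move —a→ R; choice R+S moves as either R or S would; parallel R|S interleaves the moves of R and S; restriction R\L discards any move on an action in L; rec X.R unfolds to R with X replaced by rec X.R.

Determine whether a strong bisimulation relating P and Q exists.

LTS(P): 5 reachable states
  s0 = b.(0 | 0) + (b.0 + 0 | 0) + b.a.a.0 | —b→ s1, —b→ s2, —b→ s3
  s1 = 0 | ∅
  s2 = 0 | 0 | ∅
  s3 = a.a.0 | —a→ s4
  s4 = a.0 | —a→ s1
LTS(Q): 5 reachable states
  t0 = b.(0 | 0) + (b.0 + 0 | 0) + b.b.a.0 | —b→ t1, —b→ t2, —b→ t3
  t1 = 0 | ∅
  t2 = 0 | 0 | ∅
  t3 = b.a.0 | —b→ t4
  t4 = a.0 | —a→ t1
Coarsest stable partition (strong bisimilarity classes):
  B0 = {s0}
  B1 = {s1, s2, t1, t2}
  B2 = {s3}
  B3 = {s4, t4}
  B4 = {t0}
  B5 = {t3}
s0 ∈ B0, t0 ∈ B4 → different blocks

not bisimilar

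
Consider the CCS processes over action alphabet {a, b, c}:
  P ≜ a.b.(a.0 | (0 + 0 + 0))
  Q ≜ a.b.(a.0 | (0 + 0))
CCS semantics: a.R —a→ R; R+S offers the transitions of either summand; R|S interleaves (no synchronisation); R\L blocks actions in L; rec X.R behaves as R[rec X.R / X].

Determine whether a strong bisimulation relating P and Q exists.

bisimilar

LTS(P): 4 reachable states
  m0 = a.b.(a.0 | (0 + 0 + 0)) | --a--▸ m1
  m1 = b.(a.0 | (0 + 0 + 0)) | --b--▸ m2
  m2 = a.0 | (0 + 0 + 0) | --a--▸ m3
  m3 = 0 | (0 + 0 + 0) | stopped
LTS(Q): 4 reachable states
  n0 = a.b.(a.0 | (0 + 0)) | --a--▸ n1
  n1 = b.(a.0 | (0 + 0)) | --b--▸ n2
  n2 = a.0 | (0 + 0) | --a--▸ n3
  n3 = 0 | (0 + 0) | stopped
Bisimilarity quotient blocks:
  B0 = {m0, n0}
  B1 = {m1, n1}
  B2 = {m2, n2}
  B3 = {m3, n3}
m0 ∈ B0, n0 ∈ B0 → same block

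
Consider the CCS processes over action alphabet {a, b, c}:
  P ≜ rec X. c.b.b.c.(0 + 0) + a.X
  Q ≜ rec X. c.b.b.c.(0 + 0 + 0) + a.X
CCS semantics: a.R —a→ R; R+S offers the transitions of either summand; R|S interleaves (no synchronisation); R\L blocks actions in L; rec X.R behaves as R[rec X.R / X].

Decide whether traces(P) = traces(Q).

Reachable graph of P (5 states):
  p0 = rec X. c.b.b.c.(0 + 0) + a.X ⊢ --a--▸ p0, --c--▸ p1
  p1 = b.b.c.(0 + 0) ⊢ --b--▸ p2
  p2 = b.c.(0 + 0) ⊢ --b--▸ p3
  p3 = c.(0 + 0) ⊢ --c--▸ p4
  p4 = 0 + 0 ⊢ stopped
Reachable graph of Q (5 states):
  q0 = rec X. c.b.b.c.(0 + 0 + 0) + a.X ⊢ --a--▸ q0, --c--▸ q1
  q1 = b.b.c.(0 + 0 + 0) ⊢ --b--▸ q2
  q2 = b.c.(0 + 0 + 0) ⊢ --b--▸ q3
  q3 = c.(0 + 0 + 0) ⊢ --c--▸ q4
  q4 = 0 + 0 + 0 ⊢ stopped
Bisimilarity quotient blocks:
  B0 = {p0, q0}
  B1 = {p1, q1}
  B2 = {p2, q2}
  B3 = {p3, q3}
  B4 = {p4, q4}
p0 ∈ B0, q0 ∈ B0 → same block
Bisimilar ⇒ trace-equivalent.

YES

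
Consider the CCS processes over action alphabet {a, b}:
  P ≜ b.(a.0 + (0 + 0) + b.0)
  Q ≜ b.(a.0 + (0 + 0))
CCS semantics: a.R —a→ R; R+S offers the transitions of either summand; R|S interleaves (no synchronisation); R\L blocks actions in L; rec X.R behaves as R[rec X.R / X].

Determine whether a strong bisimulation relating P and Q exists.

P's transition system — 3 states:
  m0 = b.(a.0 + (0 + 0) + b.0) | --b--▸ m1
  m1 = a.0 + (0 + 0) + b.0 | --a--▸ m2, --b--▸ m2
  m2 = 0 | ∅
Q's transition system — 3 states:
  n0 = b.(a.0 + (0 + 0)) | --b--▸ n1
  n1 = a.0 + (0 + 0) | --a--▸ n2
  n2 = 0 | ∅
Bisimilarity quotient blocks:
  B0 = {m0}
  B1 = {m1}
  B2 = {m2, n2}
  B3 = {n0}
  B4 = {n1}
m0 ∈ B0, n0 ∈ B3 → different blocks

not bisimilar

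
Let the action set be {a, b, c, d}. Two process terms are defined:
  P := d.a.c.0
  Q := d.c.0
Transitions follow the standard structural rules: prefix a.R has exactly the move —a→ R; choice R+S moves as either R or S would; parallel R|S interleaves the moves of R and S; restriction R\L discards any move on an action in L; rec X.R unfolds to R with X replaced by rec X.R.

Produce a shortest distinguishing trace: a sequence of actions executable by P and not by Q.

da

LTS(P): 4 reachable states
  p0 = d.a.c.0 → ··d··> p1
  p1 = a.c.0 → ··a··> p2
  p2 = c.0 → ··c··> p3
  p3 = 0 → (no moves)
LTS(Q): 3 reachable states
  q0 = d.c.0 → ··d··> q1
  q1 = c.0 → ··c··> q2
  q2 = 0 → (no moves)
Trace ⟨da⟩ through P, begin at {p0}:
  after d @ step 1: {p1}
  after a @ step 2: {p2}
  — P admits the full trace.
Trace ⟨da⟩ through Q, begin at {q0}:
  after d @ step 1: {q1}
  after a @ step 2: ∅ (Q stuck)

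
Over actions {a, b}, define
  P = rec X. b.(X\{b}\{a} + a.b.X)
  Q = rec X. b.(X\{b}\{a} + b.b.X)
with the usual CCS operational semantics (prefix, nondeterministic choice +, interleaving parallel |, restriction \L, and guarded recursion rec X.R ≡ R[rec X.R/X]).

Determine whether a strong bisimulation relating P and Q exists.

not bisimilar

Reachable graph of P (3 states):
  s0 = rec X. b.(X\{b}\{a} + a.b.X) → ··b··> s1
  s1 = (rec X. b.(X\{b}\{a} + a.b.X))\{b}\{a} + a.b.(rec X. b.(X\{b}\{a} + a.b.X)) → ··a··> s2
  s2 = b.(rec X. b.(X\{b}\{a} + a.b.X)) → ··b··> s0
Reachable graph of Q (3 states):
  t0 = rec X. b.(X\{b}\{a} + b.b.X) → ··b··> t1
  t1 = (rec X. b.(X\{b}\{a} + b.b.X))\{b}\{a} + b.b.(rec X. b.(X\{b}\{a} + b.b.X)) → ··b··> t2
  t2 = b.(rec X. b.(X\{b}\{a} + b.b.X)) → ··b··> t0
Bisimilarity quotient blocks:
  B0 = {s0}
  B1 = {s1}
  B2 = {s2}
  B3 = {t0, t1, t2}
s0 ∈ B0, t0 ∈ B3 → different blocks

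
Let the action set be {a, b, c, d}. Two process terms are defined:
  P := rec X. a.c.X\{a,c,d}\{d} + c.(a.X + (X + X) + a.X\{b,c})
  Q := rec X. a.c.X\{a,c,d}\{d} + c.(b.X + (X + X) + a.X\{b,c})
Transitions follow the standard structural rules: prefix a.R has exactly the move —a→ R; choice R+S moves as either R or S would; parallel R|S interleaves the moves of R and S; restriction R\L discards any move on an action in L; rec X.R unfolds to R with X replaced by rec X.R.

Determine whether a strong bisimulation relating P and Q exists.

P's transition system — 6 states:
  s0 = rec X. a.c.X\{a,c,d}\{d} + c.(a.X + (X + X) + a.X\{b,c}) | —a→ s1, —c→ s2
  s1 = c.(rec X. a.c.X\{a,c,d}\{d} + c.(a.X + (X + X) + a.X\{b,c}))\{a,c,d}\{d} | —c→ s3
  s2 = a.(rec X. a.c.X\{a,c,d}\{d} + c.(a.X + (X + X) + a.X\{b,c})) + ((rec X. a.c.X\{a,c,d}\{d} + c.(a.X + (X + X) + a.X\{b,c})) + (rec X. a.c.X\{a,c,d}\{d} + c.(a.X + (X + X) + a.X\{b,c}))) + a.(rec X. a.c.X\{a,c,d}\{d} + c.(a.X + (X + X) + a.X\{b,c}))\{b,c} | —a→ s0, —a→ s1, —a→ s4, —c→ s2
  s3 = (rec X. a.c.X\{a,c,d}\{d} + c.(a.X + (X + X) + a.X\{b,c}))\{a,c,d}\{d} | ·
  s4 = (rec X. a.c.X\{a,c,d}\{d} + c.(a.X + (X + X) + a.X\{b,c}))\{b,c} | —a→ s5
  s5 = (c.(rec X. a.c.X\{a,c,d}\{d} + c.(a.X + (X + X) + a.X\{b,c}))\{a,c,d}\{d})\{b,c} | ·
Q's transition system — 6 states:
  t0 = rec X. a.c.X\{a,c,d}\{d} + c.(b.X + (X + X) + a.X\{b,c}) | —a→ t1, —c→ t2
  t1 = c.(rec X. a.c.X\{a,c,d}\{d} + c.(b.X + (X + X) + a.X\{b,c}))\{a,c,d}\{d} | —c→ t3
  t2 = b.(rec X. a.c.X\{a,c,d}\{d} + c.(b.X + (X + X) + a.X\{b,c})) + ((rec X. a.c.X\{a,c,d}\{d} + c.(b.X + (X + X) + a.X\{b,c})) + (rec X. a.c.X\{a,c,d}\{d} + c.(b.X + (X + X) + a.X\{b,c}))) + a.(rec X. a.c.X\{a,c,d}\{d} + c.(b.X + (X + X) + a.X\{b,c}))\{b,c} | —a→ t1, —a→ t4, —b→ t0, —c→ t2
  t3 = (rec X. a.c.X\{a,c,d}\{d} + c.(b.X + (X + X) + a.X\{b,c}))\{a,c,d}\{d} | ·
  t4 = (rec X. a.c.X\{a,c,d}\{d} + c.(b.X + (X + X) + a.X\{b,c}))\{b,c} | —a→ t5
  t5 = (c.(rec X. a.c.X\{a,c,d}\{d} + c.(b.X + (X + X) + a.X\{b,c}))\{a,c,d}\{d})\{b,c} | ·
Bisimilarity quotient blocks:
  B0 = {s0}
  B1 = {s1, t1}
  B2 = {s3, s5, t3, t5}
  B3 = {s2}
  B4 = {s4, t4}
  B5 = {t0}
  B6 = {t2}
s0 ∈ B0, t0 ∈ B5 → different blocks

NO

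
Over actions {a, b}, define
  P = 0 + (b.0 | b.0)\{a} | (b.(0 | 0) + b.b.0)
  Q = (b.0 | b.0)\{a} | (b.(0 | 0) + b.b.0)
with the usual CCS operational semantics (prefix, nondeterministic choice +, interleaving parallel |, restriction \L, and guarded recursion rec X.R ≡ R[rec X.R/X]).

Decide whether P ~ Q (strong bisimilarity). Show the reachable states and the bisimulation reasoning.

P ~ Q

Reachable graph of P (16 states):
  m0 = 0 + (b.0 | b.0)\{a} | (b.(0 | 0) + b.b.0) has moves =b=> m1, =b=> m2, =b=> m3, =b=> m4
  m1 = (0 | b.0)\{a} | (b.(0 | 0) + b.b.0) has moves =b=> m5, =b=> m6, =b=> m7
  m2 = (b.0 | 0)\{a} | (b.(0 | 0) + b.b.0) has moves =b=> m5, =b=> m8, =b=> m9
  m3 = (b.0 | b.0)\{a} | (0 | 0) has moves =b=> m6, =b=> m8
  m4 = (b.0 | b.0)\{a} | b.0 has moves =b=> m10, =b=> m7, =b=> m9
  m5 = (0 | 0)\{a} | (b.(0 | 0) + b.b.0) has moves =b=> m11, =b=> m12
  m6 = (0 | b.0)\{a} | (0 | 0) has moves =b=> m11
  m7 = (0 | b.0)\{a} | b.0 has moves =b=> m12, =b=> m13
  m8 = (b.0 | 0)\{a} | (0 | 0) has moves =b=> m11
  m9 = (b.0 | 0)\{a} | b.0 has moves =b=> m12, =b=> m14
  m10 = (b.0 | b.0)\{a} | 0 has moves =b=> m13, =b=> m14
  m11 = (0 | 0)\{a} | (0 | 0) has moves (no moves)
  m12 = (0 | 0)\{a} | b.0 has moves =b=> m15
  m13 = (0 | b.0)\{a} | 0 has moves =b=> m15
  m14 = (b.0 | 0)\{a} | 0 has moves =b=> m15
  m15 = (0 | 0)\{a} | 0 has moves (no moves)
Reachable graph of Q (16 states):
  n0 = (b.0 | b.0)\{a} | (b.(0 | 0) + b.b.0) has moves =b=> n1, =b=> n2, =b=> n3, =b=> n4
  n1 = (0 | b.0)\{a} | (b.(0 | 0) + b.b.0) has moves =b=> n5, =b=> n6, =b=> n7
  n2 = (b.0 | 0)\{a} | (b.(0 | 0) + b.b.0) has moves =b=> n5, =b=> n8, =b=> n9
  n3 = (b.0 | b.0)\{a} | (0 | 0) has moves =b=> n6, =b=> n8
  n4 = (b.0 | b.0)\{a} | b.0 has moves =b=> n10, =b=> n7, =b=> n9
  n5 = (0 | 0)\{a} | (b.(0 | 0) + b.b.0) has moves =b=> n11, =b=> n12
  n6 = (0 | b.0)\{a} | (0 | 0) has moves =b=> n11
  n7 = (0 | b.0)\{a} | b.0 has moves =b=> n12, =b=> n13
  n8 = (b.0 | 0)\{a} | (0 | 0) has moves =b=> n11
  n9 = (b.0 | 0)\{a} | b.0 has moves =b=> n12, =b=> n14
  n10 = (b.0 | b.0)\{a} | 0 has moves =b=> n13, =b=> n14
  n11 = (0 | 0)\{a} | (0 | 0) has moves (no moves)
  n12 = (0 | 0)\{a} | b.0 has moves =b=> n15
  n13 = (0 | b.0)\{a} | 0 has moves =b=> n15
  n14 = (b.0 | 0)\{a} | 0 has moves =b=> n15
  n15 = (0 | 0)\{a} | 0 has moves (no moves)
Coarsest stable partition (strong bisimilarity classes):
  B0 = {m0, n0}
  B1 = {m10, m3, m7, m9, n10, n3, n7, n9}
  B2 = {m12, m13, m14, m6, m8, n12, n13, n14, n6, n8}
  B3 = {m11, m15, n11, n15}
  B4 = {m4, n4}
  B5 = {m1, m2, n1, n2}
  B6 = {m5, n5}
m0 ∈ B0, n0 ∈ B0 → same block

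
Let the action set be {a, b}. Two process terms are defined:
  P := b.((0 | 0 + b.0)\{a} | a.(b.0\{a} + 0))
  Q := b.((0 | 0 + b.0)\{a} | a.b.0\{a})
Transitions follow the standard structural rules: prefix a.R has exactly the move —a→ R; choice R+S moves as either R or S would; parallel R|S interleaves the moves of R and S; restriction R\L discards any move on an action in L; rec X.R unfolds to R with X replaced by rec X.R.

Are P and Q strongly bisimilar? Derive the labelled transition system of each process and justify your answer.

Reachable graph of P (7 states):
  s0 = b.((0 | 0 + b.0)\{a} | a.(b.0\{a} + 0)) :: ··b··> s1
  s1 = (0 | 0 + b.0)\{a} | a.(b.0\{a} + 0) :: ··a··> s2, ··b··> s3
  s2 = (0 | 0 + b.0)\{a} | (b.0\{a} + 0) :: ··b··> s4, ··b··> s5
  s3 = 0\{a} | a.(b.0\{a} + 0) :: ··a··> s5
  s4 = (0 | 0 + b.0)\{a} | 0\{a} :: ··b··> s6
  s5 = 0\{a} | (b.0\{a} + 0) :: ··b··> s6
  s6 = 0\{a} | 0\{a} :: ·
Reachable graph of Q (7 states):
  t0 = b.((0 | 0 + b.0)\{a} | a.b.0\{a}) :: ··b··> t1
  t1 = (0 | 0 + b.0)\{a} | a.b.0\{a} :: ··a··> t2, ··b··> t3
  t2 = (0 | 0 + b.0)\{a} | b.0\{a} :: ··b··> t4, ··b··> t5
  t3 = 0\{a} | a.b.0\{a} :: ··a··> t5
  t4 = (0 | 0 + b.0)\{a} | 0\{a} :: ··b··> t6
  t5 = 0\{a} | b.0\{a} :: ··b··> t6
  t6 = 0\{a} | 0\{a} :: ·
Bisimilarity quotient blocks:
  B0 = {s0, t0}
  B1 = {s1, t1}
  B2 = {s3, t3}
  B3 = {s4, s5, t4, t5}
  B4 = {s6, t6}
  B5 = {s2, t2}
s0 ∈ B0, t0 ∈ B0 → same block

YES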